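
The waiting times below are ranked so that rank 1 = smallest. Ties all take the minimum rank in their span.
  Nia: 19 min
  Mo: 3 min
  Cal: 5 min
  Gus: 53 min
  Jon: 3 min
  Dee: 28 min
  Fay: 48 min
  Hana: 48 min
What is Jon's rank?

Sorted (ascending): 3, 3, 5, 19, 28, 48, 48, 53
The 2 values of 3 occupy positions 1–2 → each gets rank 1.
The 2 values of 48 occupy positions 6–7 → each gets rank 6.
Jon has value 3 min → rank 1.

1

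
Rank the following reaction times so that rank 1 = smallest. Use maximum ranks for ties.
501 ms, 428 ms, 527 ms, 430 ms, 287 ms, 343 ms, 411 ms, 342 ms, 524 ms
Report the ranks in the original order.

7, 5, 9, 6, 1, 3, 4, 2, 8

Sorted (ascending): 287, 342, 343, 411, 428, 430, 501, 524, 527
No ties — each value takes its position as its rank.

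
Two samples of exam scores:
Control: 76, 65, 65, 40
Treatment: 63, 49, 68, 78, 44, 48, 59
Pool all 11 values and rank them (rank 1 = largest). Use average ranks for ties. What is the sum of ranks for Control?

22

Sorted (descending): 78, 76, 68, 65, 65, 63, 59, 49, 48, 44, 40
The 2 values of 65 occupy positions 4–5 → average rank (4+5)/2 = 4.5.
Control values → pooled ranks: 76→2, 65→4.5, 65→4.5, 40→11
Rank sum = 2 + 4.5 + 4.5 + 11 = 22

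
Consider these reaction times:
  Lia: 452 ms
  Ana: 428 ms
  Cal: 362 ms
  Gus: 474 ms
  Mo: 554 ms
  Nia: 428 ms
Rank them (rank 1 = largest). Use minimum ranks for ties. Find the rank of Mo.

1

Sorted (descending): 554, 474, 452, 428, 428, 362
The 2 values of 428 occupy positions 4–5 → each gets rank 4.
Mo has value 554 ms → rank 1.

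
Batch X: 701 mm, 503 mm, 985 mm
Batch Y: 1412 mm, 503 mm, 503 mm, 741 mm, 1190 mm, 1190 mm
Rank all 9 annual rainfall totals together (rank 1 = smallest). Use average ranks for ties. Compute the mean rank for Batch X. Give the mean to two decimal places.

Sorted (ascending): 503, 503, 503, 701, 741, 985, 1190, 1190, 1412
The 3 values of 503 occupy positions 1–3 → average rank 2.
The 2 values of 1190 occupy positions 7–8 → average rank (7+8)/2 = 7.5.
Batch X values → pooled ranks: 701→4, 503→2, 985→6
Mean rank = (4 + 2 + 6) / 3 = 4.00

4.00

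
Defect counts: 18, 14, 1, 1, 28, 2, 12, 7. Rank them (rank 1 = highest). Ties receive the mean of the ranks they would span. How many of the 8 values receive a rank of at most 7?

Sorted (descending): 28, 18, 14, 12, 7, 2, 1, 1
The 2 values of 1 occupy positions 7–8 → average rank (7+8)/2 = 7.5.
Ranks ≤ 7: {1, 2, 3, 4, 5, 6} → 6 values.

6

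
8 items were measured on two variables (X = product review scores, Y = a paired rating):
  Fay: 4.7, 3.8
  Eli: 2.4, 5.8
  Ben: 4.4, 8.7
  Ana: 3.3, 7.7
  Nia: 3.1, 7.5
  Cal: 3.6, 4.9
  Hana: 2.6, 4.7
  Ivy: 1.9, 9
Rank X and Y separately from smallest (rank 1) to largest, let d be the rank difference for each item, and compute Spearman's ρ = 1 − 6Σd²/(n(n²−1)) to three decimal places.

-0.357

Ranks of variable 1: 8, 2, 7, 5, 4, 6, 3, 1
Ranks of variable 2: 1, 4, 7, 6, 5, 3, 2, 8
d = r₁ − r₂: 7, -2, 0, -1, -1, 3, 1, -7
d²: 49, 4, 0, 1, 1, 9, 1, 49; Σd² = 114
ρ = 1 − 6·114/(8·63) = 1 − 684/504 = -0.357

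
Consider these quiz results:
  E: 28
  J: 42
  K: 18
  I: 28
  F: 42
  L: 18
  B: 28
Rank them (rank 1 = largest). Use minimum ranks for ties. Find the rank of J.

Sorted (descending): 42, 42, 28, 28, 28, 18, 18
The 2 values of 42 occupy positions 1–2 → each gets rank 1.
The 3 values of 28 occupy positions 3–5 → each gets rank 3.
The 2 values of 18 occupy positions 6–7 → each gets rank 6.
J has value 42 → rank 1.

1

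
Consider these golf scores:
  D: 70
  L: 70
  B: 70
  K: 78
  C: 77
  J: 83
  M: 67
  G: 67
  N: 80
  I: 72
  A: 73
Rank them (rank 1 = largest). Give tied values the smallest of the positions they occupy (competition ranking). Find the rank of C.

Sorted (descending): 83, 80, 78, 77, 73, 72, 70, 70, 70, 67, 67
The 3 values of 70 occupy positions 7–9 → each gets rank 7.
The 2 values of 67 occupy positions 10–11 → each gets rank 10.
C has value 77 → rank 4.

4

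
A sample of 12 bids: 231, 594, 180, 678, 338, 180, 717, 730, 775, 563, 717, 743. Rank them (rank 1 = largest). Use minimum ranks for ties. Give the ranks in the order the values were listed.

Sorted (descending): 775, 743, 730, 717, 717, 678, 594, 563, 338, 231, 180, 180
The 2 values of 717 occupy positions 4–5 → each gets rank 4.
The 2 values of 180 occupy positions 11–12 → each gets rank 11.

10, 7, 11, 6, 9, 11, 4, 3, 1, 8, 4, 2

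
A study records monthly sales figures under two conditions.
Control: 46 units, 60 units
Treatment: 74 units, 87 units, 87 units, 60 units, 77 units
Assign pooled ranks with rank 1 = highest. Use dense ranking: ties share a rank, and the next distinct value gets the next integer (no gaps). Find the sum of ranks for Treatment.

11

Sorted (descending): 87, 87, 77, 74, 60, 60, 46
The 2 values of 87 share dense rank 1.
The 2 values of 60 share dense rank 4.
Remaining distinct values take the next consecutive integers.
Treatment values → pooled ranks: 74→3, 87→1, 87→1, 60→4, 77→2
Rank sum = 3 + 1 + 1 + 4 + 2 = 11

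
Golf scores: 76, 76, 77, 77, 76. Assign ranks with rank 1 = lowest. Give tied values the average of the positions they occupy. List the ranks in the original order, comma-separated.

Sorted (ascending): 76, 76, 76, 77, 77
The 3 values of 76 occupy positions 1–3 → average rank 2.
The 2 values of 77 occupy positions 4–5 → average rank (4+5)/2 = 4.5.

2, 2, 4.5, 4.5, 2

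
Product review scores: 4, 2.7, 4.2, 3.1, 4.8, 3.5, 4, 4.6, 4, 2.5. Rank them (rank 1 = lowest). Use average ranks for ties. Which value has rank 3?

Sorted (ascending): 2.5, 2.7, 3.1, 3.5, 4, 4, 4, 4.2, 4.6, 4.8
The 3 values of 4 occupy positions 5–7 → average rank 6.
Rank 3 → value 3.1.

3.1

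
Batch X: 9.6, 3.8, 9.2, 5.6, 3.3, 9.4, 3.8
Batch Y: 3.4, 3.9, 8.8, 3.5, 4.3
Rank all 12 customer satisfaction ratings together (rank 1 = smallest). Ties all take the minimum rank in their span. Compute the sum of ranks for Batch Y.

Sorted (ascending): 3.3, 3.4, 3.5, 3.8, 3.8, 3.9, 4.3, 5.6, 8.8, 9.2, 9.4, 9.6
The 2 values of 3.8 occupy positions 4–5 → each gets rank 4.
Batch Y values → pooled ranks: 3.4→2, 3.9→6, 8.8→9, 3.5→3, 4.3→7
Rank sum = 2 + 6 + 9 + 3 + 7 = 27

27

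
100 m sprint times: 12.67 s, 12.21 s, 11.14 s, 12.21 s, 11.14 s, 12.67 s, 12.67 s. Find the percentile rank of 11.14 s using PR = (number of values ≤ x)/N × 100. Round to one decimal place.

N = 7.
Strictly below 11.14: 0. Equal to 11.14: 2.
PR = 2/7 × 100 = 28.6

28.6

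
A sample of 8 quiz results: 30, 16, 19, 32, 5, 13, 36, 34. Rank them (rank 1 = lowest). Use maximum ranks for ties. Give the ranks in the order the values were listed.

5, 3, 4, 6, 1, 2, 8, 7

Sorted (ascending): 5, 13, 16, 19, 30, 32, 34, 36
No ties — each value takes its position as its rank.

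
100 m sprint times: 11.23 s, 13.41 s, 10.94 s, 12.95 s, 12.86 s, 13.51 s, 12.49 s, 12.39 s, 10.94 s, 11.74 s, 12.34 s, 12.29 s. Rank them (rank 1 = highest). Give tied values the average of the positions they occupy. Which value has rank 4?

Sorted (descending): 13.51, 13.41, 12.95, 12.86, 12.49, 12.39, 12.34, 12.29, 11.74, 11.23, 10.94, 10.94
The 2 values of 10.94 occupy positions 11–12 → average rank (11+12)/2 = 11.5.
Rank 4 → value 12.86.

12.86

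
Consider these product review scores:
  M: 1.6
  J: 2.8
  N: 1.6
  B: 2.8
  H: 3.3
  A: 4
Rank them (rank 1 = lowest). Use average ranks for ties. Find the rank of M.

Sorted (ascending): 1.6, 1.6, 2.8, 2.8, 3.3, 4
The 2 values of 1.6 occupy positions 1–2 → average rank (1+2)/2 = 1.5.
The 2 values of 2.8 occupy positions 3–4 → average rank (3+4)/2 = 3.5.
M has value 1.6 → rank 1.5.

1.5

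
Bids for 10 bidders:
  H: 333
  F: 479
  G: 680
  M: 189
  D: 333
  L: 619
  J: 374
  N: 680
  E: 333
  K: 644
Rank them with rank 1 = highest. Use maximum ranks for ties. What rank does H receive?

9

Sorted (descending): 680, 680, 644, 619, 479, 374, 333, 333, 333, 189
The 2 values of 680 occupy positions 1–2 → each gets rank 2.
The 3 values of 333 occupy positions 7–9 → each gets rank 9.
H has value 333 → rank 9.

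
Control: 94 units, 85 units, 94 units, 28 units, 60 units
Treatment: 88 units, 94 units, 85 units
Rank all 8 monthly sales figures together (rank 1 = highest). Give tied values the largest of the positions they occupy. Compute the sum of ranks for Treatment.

13

Sorted (descending): 94, 94, 94, 88, 85, 85, 60, 28
The 3 values of 94 occupy positions 1–3 → each gets rank 3.
The 2 values of 85 occupy positions 5–6 → each gets rank 6.
Treatment values → pooled ranks: 88→4, 94→3, 85→6
Rank sum = 4 + 3 + 6 = 13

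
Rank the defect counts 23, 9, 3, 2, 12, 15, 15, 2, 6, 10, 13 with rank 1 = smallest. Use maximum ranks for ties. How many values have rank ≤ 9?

8

Sorted (ascending): 2, 2, 3, 6, 9, 10, 12, 13, 15, 15, 23
The 2 values of 2 occupy positions 1–2 → each gets rank 2.
The 2 values of 15 occupy positions 9–10 → each gets rank 10.
Ranks ≤ 9: {2, 2, 3, 4, 5, 6, 7, 8} → 8 values.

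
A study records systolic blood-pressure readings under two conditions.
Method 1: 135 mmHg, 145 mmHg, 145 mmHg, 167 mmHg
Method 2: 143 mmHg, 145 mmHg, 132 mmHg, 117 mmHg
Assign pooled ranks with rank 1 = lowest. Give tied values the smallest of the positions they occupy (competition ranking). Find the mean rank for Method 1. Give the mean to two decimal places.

Sorted (ascending): 117, 132, 135, 143, 145, 145, 145, 167
The 3 values of 145 occupy positions 5–7 → each gets rank 5.
Method 1 values → pooled ranks: 135→3, 145→5, 145→5, 167→8
Mean rank = (3 + 5 + 5 + 8) / 4 = 5.25

5.25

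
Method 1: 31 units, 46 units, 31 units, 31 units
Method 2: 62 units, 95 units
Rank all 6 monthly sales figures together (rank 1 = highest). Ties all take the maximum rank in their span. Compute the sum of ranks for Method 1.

21

Sorted (descending): 95, 62, 46, 31, 31, 31
The 3 values of 31 occupy positions 4–6 → each gets rank 6.
Method 1 values → pooled ranks: 31→6, 46→3, 31→6, 31→6
Rank sum = 6 + 3 + 6 + 6 = 21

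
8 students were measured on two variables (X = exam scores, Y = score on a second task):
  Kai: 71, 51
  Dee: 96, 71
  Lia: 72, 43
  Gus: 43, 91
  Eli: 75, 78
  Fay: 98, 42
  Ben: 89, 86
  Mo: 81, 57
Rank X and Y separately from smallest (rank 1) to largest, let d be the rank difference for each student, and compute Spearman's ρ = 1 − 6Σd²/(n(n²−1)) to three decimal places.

-0.310

Ranks of variable 1: 2, 7, 3, 1, 4, 8, 6, 5
Ranks of variable 2: 3, 5, 2, 8, 6, 1, 7, 4
d = r₁ − r₂: -1, 2, 1, -7, -2, 7, -1, 1
d²: 1, 4, 1, 49, 4, 49, 1, 1; Σd² = 110
ρ = 1 − 6·110/(8·63) = 1 − 660/504 = -0.310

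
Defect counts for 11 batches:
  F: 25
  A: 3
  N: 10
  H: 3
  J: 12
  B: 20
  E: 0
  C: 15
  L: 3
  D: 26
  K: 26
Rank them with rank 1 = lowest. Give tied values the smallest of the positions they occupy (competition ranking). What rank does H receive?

Sorted (ascending): 0, 3, 3, 3, 10, 12, 15, 20, 25, 26, 26
The 3 values of 3 occupy positions 2–4 → each gets rank 2.
The 2 values of 26 occupy positions 10–11 → each gets rank 10.
H has value 3 → rank 2.

2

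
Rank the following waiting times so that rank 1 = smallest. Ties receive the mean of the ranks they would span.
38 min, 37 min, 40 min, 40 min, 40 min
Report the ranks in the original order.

Sorted (ascending): 37, 38, 40, 40, 40
The 3 values of 40 occupy positions 3–5 → average rank 4.

2, 1, 4, 4, 4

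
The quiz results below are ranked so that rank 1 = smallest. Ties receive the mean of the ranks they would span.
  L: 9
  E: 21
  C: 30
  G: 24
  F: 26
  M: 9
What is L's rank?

Sorted (ascending): 9, 9, 21, 24, 26, 30
The 2 values of 9 occupy positions 1–2 → average rank (1+2)/2 = 1.5.
L has value 9 → rank 1.5.

1.5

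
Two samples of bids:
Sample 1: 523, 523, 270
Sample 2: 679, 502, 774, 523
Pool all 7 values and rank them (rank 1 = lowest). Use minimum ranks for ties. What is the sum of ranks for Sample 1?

Sorted (ascending): 270, 502, 523, 523, 523, 679, 774
The 3 values of 523 occupy positions 3–5 → each gets rank 3.
Sample 1 values → pooled ranks: 523→3, 523→3, 270→1
Rank sum = 3 + 3 + 1 = 7

7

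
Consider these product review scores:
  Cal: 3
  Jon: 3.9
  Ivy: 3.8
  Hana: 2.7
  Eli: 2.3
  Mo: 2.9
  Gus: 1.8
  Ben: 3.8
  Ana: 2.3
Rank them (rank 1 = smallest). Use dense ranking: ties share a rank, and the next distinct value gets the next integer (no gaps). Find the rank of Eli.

2

Sorted (ascending): 1.8, 2.3, 2.3, 2.7, 2.9, 3, 3.8, 3.8, 3.9
The 2 values of 2.3 share dense rank 2.
The 2 values of 3.8 share dense rank 6.
Remaining distinct values take the next consecutive integers.
Eli has value 2.3 → rank 2.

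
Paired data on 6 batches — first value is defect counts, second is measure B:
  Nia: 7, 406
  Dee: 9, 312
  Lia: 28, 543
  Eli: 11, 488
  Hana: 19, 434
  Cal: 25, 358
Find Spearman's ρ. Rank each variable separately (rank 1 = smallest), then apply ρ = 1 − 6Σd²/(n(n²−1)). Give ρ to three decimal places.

Ranks of variable 1: 1, 2, 6, 3, 4, 5
Ranks of variable 2: 3, 1, 6, 5, 4, 2
d = r₁ − r₂: -2, 1, 0, -2, 0, 3
d²: 4, 1, 0, 4, 0, 9; Σd² = 18
ρ = 1 − 6·18/(6·35) = 1 − 108/210 = 0.486

0.486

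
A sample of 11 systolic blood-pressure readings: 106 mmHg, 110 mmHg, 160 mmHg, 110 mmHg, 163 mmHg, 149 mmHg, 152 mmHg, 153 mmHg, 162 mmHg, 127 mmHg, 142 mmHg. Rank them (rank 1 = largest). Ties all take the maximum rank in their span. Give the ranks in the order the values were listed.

11, 10, 3, 10, 1, 6, 5, 4, 2, 8, 7

Sorted (descending): 163, 162, 160, 153, 152, 149, 142, 127, 110, 110, 106
The 2 values of 110 occupy positions 9–10 → each gets rank 10.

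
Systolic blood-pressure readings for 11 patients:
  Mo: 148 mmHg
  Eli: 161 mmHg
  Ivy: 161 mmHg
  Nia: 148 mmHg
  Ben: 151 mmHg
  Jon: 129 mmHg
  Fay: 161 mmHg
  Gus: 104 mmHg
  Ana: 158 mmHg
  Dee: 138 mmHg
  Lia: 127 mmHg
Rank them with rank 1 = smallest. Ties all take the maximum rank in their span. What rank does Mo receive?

Sorted (ascending): 104, 127, 129, 138, 148, 148, 151, 158, 161, 161, 161
The 2 values of 148 occupy positions 5–6 → each gets rank 6.
The 3 values of 161 occupy positions 9–11 → each gets rank 11.
Mo has value 148 mmHg → rank 6.

6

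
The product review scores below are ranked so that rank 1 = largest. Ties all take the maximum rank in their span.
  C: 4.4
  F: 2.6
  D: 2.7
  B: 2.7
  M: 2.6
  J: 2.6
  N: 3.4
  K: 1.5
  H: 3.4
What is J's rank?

Sorted (descending): 4.4, 3.4, 3.4, 2.7, 2.7, 2.6, 2.6, 2.6, 1.5
The 2 values of 3.4 occupy positions 2–3 → each gets rank 3.
The 2 values of 2.7 occupy positions 4–5 → each gets rank 5.
The 3 values of 2.6 occupy positions 6–8 → each gets rank 8.
J has value 2.6 → rank 8.

8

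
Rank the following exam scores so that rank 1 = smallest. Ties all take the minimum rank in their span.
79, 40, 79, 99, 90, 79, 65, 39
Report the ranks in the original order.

Sorted (ascending): 39, 40, 65, 79, 79, 79, 90, 99
The 3 values of 79 occupy positions 4–6 → each gets rank 4.

4, 2, 4, 8, 7, 4, 3, 1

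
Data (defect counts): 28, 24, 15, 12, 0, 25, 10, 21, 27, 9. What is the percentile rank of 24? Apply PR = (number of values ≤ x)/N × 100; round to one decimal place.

N = 10.
Strictly below 24: 6. Equal to 24: 1.
PR = 7/10 × 100 = 70.0

70.0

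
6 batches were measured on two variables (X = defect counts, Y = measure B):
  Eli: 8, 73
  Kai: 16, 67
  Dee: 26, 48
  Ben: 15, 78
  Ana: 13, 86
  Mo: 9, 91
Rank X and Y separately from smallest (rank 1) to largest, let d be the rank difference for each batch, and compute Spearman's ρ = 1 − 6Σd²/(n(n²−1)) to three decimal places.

Ranks of variable 1: 1, 5, 6, 4, 3, 2
Ranks of variable 2: 3, 2, 1, 4, 5, 6
d = r₁ − r₂: -2, 3, 5, 0, -2, -4
d²: 4, 9, 25, 0, 4, 16; Σd² = 58
ρ = 1 − 6·58/(6·35) = 1 − 348/210 = -0.657

-0.657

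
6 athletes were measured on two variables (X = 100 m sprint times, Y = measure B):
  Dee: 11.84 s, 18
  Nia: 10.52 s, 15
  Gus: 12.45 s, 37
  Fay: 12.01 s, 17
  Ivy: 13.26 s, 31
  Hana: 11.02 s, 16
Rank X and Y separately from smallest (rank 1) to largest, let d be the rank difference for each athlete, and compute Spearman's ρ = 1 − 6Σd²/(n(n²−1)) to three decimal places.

0.886

Ranks of variable 1: 3, 1, 5, 4, 6, 2
Ranks of variable 2: 4, 1, 6, 3, 5, 2
d = r₁ − r₂: -1, 0, -1, 1, 1, 0
d²: 1, 0, 1, 1, 1, 0; Σd² = 4
ρ = 1 − 6·4/(6·35) = 1 − 24/210 = 0.886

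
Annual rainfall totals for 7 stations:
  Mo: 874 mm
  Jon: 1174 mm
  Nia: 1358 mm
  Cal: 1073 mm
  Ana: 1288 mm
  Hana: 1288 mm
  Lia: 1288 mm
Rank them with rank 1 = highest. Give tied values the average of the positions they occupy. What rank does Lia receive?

3

Sorted (descending): 1358, 1288, 1288, 1288, 1174, 1073, 874
The 3 values of 1288 occupy positions 2–4 → average rank 3.
Lia has value 1288 mm → rank 3.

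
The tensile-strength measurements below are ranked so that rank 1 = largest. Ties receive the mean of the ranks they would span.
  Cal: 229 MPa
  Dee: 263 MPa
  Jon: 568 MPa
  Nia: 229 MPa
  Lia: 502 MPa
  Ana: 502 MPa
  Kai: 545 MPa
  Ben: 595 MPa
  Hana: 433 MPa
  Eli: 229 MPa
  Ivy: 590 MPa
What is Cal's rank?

10

Sorted (descending): 595, 590, 568, 545, 502, 502, 433, 263, 229, 229, 229
The 2 values of 502 occupy positions 5–6 → average rank (5+6)/2 = 5.5.
The 3 values of 229 occupy positions 9–11 → average rank 10.
Cal has value 229 MPa → rank 10.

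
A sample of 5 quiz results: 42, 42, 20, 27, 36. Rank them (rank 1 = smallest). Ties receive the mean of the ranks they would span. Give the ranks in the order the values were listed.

4.5, 4.5, 1, 2, 3

Sorted (ascending): 20, 27, 36, 42, 42
The 2 values of 42 occupy positions 4–5 → average rank (4+5)/2 = 4.5.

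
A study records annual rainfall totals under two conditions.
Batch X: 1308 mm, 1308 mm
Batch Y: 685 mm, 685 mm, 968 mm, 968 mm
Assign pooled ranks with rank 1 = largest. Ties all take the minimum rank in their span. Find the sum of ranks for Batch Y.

16

Sorted (descending): 1308, 1308, 968, 968, 685, 685
The 2 values of 1308 occupy positions 1–2 → each gets rank 1.
The 2 values of 968 occupy positions 3–4 → each gets rank 3.
The 2 values of 685 occupy positions 5–6 → each gets rank 5.
Batch Y values → pooled ranks: 685→5, 685→5, 968→3, 968→3
Rank sum = 5 + 5 + 3 + 3 = 16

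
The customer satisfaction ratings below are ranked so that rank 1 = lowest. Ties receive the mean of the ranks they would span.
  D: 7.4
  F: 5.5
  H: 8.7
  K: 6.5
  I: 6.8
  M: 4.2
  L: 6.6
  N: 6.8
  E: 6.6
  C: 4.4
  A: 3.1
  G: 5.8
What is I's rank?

Sorted (ascending): 3.1, 4.2, 4.4, 5.5, 5.8, 6.5, 6.6, 6.6, 6.8, 6.8, 7.4, 8.7
The 2 values of 6.6 occupy positions 7–8 → average rank (7+8)/2 = 7.5.
The 2 values of 6.8 occupy positions 9–10 → average rank (9+10)/2 = 9.5.
I has value 6.8 → rank 9.5.

9.5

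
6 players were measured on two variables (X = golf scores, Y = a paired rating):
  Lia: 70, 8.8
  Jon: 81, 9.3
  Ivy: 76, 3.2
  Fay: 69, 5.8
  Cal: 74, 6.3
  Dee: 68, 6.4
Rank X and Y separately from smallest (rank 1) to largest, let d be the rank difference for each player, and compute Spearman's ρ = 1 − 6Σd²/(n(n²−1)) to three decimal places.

0.143

Ranks of variable 1: 3, 6, 5, 2, 4, 1
Ranks of variable 2: 5, 6, 1, 2, 3, 4
d = r₁ − r₂: -2, 0, 4, 0, 1, -3
d²: 4, 0, 16, 0, 1, 9; Σd² = 30
ρ = 1 − 6·30/(6·35) = 1 − 180/210 = 0.143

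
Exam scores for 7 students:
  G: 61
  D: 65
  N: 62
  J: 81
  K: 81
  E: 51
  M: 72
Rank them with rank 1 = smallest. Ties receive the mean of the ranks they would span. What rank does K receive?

Sorted (ascending): 51, 61, 62, 65, 72, 81, 81
The 2 values of 81 occupy positions 6–7 → average rank (6+7)/2 = 6.5.
K has value 81 → rank 6.5.

6.5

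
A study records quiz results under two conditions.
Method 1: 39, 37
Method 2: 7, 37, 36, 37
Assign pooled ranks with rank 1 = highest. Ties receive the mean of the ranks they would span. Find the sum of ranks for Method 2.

Sorted (descending): 39, 37, 37, 37, 36, 7
The 3 values of 37 occupy positions 2–4 → average rank 3.
Method 2 values → pooled ranks: 7→6, 37→3, 36→5, 37→3
Rank sum = 6 + 3 + 5 + 3 = 17

17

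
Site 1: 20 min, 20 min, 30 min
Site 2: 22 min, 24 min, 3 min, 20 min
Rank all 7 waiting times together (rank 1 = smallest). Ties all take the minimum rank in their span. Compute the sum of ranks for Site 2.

14

Sorted (ascending): 3, 20, 20, 20, 22, 24, 30
The 3 values of 20 occupy positions 2–4 → each gets rank 2.
Site 2 values → pooled ranks: 22→5, 24→6, 3→1, 20→2
Rank sum = 5 + 6 + 1 + 2 = 14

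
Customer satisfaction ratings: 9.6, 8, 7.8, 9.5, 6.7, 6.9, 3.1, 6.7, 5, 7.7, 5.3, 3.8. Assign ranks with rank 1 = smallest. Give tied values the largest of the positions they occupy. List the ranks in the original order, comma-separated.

Sorted (ascending): 3.1, 3.8, 5, 5.3, 6.7, 6.7, 6.9, 7.7, 7.8, 8, 9.5, 9.6
The 2 values of 6.7 occupy positions 5–6 → each gets rank 6.

12, 10, 9, 11, 6, 7, 1, 6, 3, 8, 4, 2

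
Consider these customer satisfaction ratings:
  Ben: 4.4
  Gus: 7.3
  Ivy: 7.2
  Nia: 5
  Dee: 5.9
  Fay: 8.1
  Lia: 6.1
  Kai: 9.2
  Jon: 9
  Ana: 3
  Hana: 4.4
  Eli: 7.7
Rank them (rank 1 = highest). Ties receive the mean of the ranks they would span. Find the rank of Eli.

Sorted (descending): 9.2, 9, 8.1, 7.7, 7.3, 7.2, 6.1, 5.9, 5, 4.4, 4.4, 3
The 2 values of 4.4 occupy positions 10–11 → average rank (10+11)/2 = 10.5.
Eli has value 7.7 → rank 4.

4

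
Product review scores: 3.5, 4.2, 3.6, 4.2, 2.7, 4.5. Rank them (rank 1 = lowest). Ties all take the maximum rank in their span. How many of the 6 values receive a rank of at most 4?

Sorted (ascending): 2.7, 3.5, 3.6, 4.2, 4.2, 4.5
The 2 values of 4.2 occupy positions 4–5 → each gets rank 5.
Ranks ≤ 4: {1, 2, 3} → 3 values.

3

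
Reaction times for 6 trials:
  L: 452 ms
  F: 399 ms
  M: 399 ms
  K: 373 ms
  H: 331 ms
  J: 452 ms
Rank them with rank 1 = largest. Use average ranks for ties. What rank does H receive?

Sorted (descending): 452, 452, 399, 399, 373, 331
The 2 values of 452 occupy positions 1–2 → average rank (1+2)/2 = 1.5.
The 2 values of 399 occupy positions 3–4 → average rank (3+4)/2 = 3.5.
H has value 331 ms → rank 6.

6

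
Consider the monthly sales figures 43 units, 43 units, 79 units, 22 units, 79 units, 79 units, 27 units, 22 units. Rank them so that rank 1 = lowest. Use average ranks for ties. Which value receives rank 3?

Sorted (ascending): 22, 22, 27, 43, 43, 79, 79, 79
The 2 values of 22 occupy positions 1–2 → average rank (1+2)/2 = 1.5.
The 2 values of 43 occupy positions 4–5 → average rank (4+5)/2 = 4.5.
The 3 values of 79 occupy positions 6–8 → average rank 7.
Rank 3 → value 27.

27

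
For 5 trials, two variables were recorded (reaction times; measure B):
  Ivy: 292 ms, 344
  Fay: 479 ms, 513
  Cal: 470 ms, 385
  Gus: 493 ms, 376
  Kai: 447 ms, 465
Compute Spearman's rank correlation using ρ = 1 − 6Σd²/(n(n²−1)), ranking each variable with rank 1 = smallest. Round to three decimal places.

Ranks of variable 1: 1, 4, 3, 5, 2
Ranks of variable 2: 1, 5, 3, 2, 4
d = r₁ − r₂: 0, -1, 0, 3, -2
d²: 0, 1, 0, 9, 4; Σd² = 14
ρ = 1 − 6·14/(5·24) = 1 − 84/120 = 0.300

0.300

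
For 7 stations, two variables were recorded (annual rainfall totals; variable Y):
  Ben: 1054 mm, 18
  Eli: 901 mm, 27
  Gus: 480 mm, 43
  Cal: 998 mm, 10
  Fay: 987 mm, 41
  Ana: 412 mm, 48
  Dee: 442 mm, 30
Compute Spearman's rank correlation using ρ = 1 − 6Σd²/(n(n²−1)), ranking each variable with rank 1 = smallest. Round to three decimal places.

-0.786

Ranks of variable 1: 7, 4, 3, 6, 5, 1, 2
Ranks of variable 2: 2, 3, 6, 1, 5, 7, 4
d = r₁ − r₂: 5, 1, -3, 5, 0, -6, -2
d²: 25, 1, 9, 25, 0, 36, 4; Σd² = 100
ρ = 1 − 6·100/(7·48) = 1 − 600/336 = -0.786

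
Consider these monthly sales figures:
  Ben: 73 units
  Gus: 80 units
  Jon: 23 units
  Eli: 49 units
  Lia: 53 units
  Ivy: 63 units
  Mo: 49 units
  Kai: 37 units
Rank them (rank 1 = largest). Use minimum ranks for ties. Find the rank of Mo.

Sorted (descending): 80, 73, 63, 53, 49, 49, 37, 23
The 2 values of 49 occupy positions 5–6 → each gets rank 5.
Mo has value 49 units → rank 5.

5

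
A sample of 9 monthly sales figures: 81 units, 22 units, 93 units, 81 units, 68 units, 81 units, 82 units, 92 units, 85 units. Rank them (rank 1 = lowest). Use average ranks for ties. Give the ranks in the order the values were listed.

Sorted (ascending): 22, 68, 81, 81, 81, 82, 85, 92, 93
The 3 values of 81 occupy positions 3–5 → average rank 4.

4, 1, 9, 4, 2, 4, 6, 8, 7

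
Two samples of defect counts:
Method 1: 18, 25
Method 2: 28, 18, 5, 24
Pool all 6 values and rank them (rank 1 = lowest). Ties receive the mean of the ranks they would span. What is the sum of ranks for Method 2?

Sorted (ascending): 5, 18, 18, 24, 25, 28
The 2 values of 18 occupy positions 2–3 → average rank (2+3)/2 = 2.5.
Method 2 values → pooled ranks: 28→6, 18→2.5, 5→1, 24→4
Rank sum = 6 + 2.5 + 1 + 4 = 13.5

13.5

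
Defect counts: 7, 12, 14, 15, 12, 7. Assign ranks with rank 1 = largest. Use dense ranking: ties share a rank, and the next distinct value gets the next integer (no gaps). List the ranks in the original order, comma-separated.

Sorted (descending): 15, 14, 12, 12, 7, 7
The 2 values of 12 share dense rank 3.
The 2 values of 7 share dense rank 4.
Remaining distinct values take the next consecutive integers.

4, 3, 2, 1, 3, 4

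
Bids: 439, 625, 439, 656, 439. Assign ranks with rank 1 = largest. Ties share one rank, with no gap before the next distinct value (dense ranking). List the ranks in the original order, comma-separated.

Sorted (descending): 656, 625, 439, 439, 439
The 3 values of 439 share dense rank 3.
Remaining distinct values take the next consecutive integers.

3, 2, 3, 1, 3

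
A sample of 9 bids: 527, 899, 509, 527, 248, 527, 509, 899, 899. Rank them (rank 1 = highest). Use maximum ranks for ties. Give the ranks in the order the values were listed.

6, 3, 8, 6, 9, 6, 8, 3, 3

Sorted (descending): 899, 899, 899, 527, 527, 527, 509, 509, 248
The 3 values of 899 occupy positions 1–3 → each gets rank 3.
The 3 values of 527 occupy positions 4–6 → each gets rank 6.
The 2 values of 509 occupy positions 7–8 → each gets rank 8.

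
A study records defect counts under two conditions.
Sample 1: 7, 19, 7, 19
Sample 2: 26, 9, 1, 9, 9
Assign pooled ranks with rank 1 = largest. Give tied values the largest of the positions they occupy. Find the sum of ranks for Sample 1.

Sorted (descending): 26, 19, 19, 9, 9, 9, 7, 7, 1
The 2 values of 19 occupy positions 2–3 → each gets rank 3.
The 3 values of 9 occupy positions 4–6 → each gets rank 6.
The 2 values of 7 occupy positions 7–8 → each gets rank 8.
Sample 1 values → pooled ranks: 7→8, 19→3, 7→8, 19→3
Rank sum = 8 + 3 + 8 + 3 = 22

22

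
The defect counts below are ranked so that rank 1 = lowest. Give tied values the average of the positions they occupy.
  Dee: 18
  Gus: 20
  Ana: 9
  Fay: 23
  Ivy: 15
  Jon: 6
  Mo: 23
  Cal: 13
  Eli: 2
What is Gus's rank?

Sorted (ascending): 2, 6, 9, 13, 15, 18, 20, 23, 23
The 2 values of 23 occupy positions 8–9 → average rank (8+9)/2 = 8.5.
Gus has value 20 → rank 7.

7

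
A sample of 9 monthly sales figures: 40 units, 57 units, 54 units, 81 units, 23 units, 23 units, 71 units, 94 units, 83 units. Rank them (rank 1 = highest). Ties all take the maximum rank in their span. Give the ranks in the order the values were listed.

Sorted (descending): 94, 83, 81, 71, 57, 54, 40, 23, 23
The 2 values of 23 occupy positions 8–9 → each gets rank 9.

7, 5, 6, 3, 9, 9, 4, 1, 2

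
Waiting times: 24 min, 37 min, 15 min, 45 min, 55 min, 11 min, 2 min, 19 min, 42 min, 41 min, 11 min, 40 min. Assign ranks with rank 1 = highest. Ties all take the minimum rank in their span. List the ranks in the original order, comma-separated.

Sorted (descending): 55, 45, 42, 41, 40, 37, 24, 19, 15, 11, 11, 2
The 2 values of 11 occupy positions 10–11 → each gets rank 10.

7, 6, 9, 2, 1, 10, 12, 8, 3, 4, 10, 5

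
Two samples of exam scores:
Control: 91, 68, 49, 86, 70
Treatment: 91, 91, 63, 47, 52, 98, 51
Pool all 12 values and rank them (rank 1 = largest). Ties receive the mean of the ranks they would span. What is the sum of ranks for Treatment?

46

Sorted (descending): 98, 91, 91, 91, 86, 70, 68, 63, 52, 51, 49, 47
The 3 values of 91 occupy positions 2–4 → average rank 3.
Treatment values → pooled ranks: 91→3, 91→3, 63→8, 47→12, 52→9, 98→1, 51→10
Rank sum = 3 + 3 + 8 + 12 + 9 + 1 + 10 = 46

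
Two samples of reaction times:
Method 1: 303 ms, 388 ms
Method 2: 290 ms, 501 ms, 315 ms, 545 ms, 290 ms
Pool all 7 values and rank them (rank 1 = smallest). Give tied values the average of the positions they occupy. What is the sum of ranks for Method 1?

Sorted (ascending): 290, 290, 303, 315, 388, 501, 545
The 2 values of 290 occupy positions 1–2 → average rank (1+2)/2 = 1.5.
Method 1 values → pooled ranks: 303→3, 388→5
Rank sum = 3 + 5 = 8

8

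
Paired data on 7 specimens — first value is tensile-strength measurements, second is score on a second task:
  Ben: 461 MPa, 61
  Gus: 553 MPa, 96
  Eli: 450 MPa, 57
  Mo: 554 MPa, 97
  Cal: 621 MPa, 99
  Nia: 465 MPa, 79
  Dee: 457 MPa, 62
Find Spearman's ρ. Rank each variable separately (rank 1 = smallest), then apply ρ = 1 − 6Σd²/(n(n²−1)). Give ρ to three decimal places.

Ranks of variable 1: 3, 5, 1, 6, 7, 4, 2
Ranks of variable 2: 2, 5, 1, 6, 7, 4, 3
d = r₁ − r₂: 1, 0, 0, 0, 0, 0, -1
d²: 1, 0, 0, 0, 0, 0, 1; Σd² = 2
ρ = 1 − 6·2/(7·48) = 1 − 12/336 = 0.964

0.964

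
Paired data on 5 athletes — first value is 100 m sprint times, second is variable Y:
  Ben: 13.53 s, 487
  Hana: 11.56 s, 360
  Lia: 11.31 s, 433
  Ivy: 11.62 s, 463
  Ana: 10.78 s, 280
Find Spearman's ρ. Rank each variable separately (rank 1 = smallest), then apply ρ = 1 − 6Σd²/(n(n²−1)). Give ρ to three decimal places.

0.900

Ranks of variable 1: 5, 3, 2, 4, 1
Ranks of variable 2: 5, 2, 3, 4, 1
d = r₁ − r₂: 0, 1, -1, 0, 0
d²: 0, 1, 1, 0, 0; Σd² = 2
ρ = 1 − 6·2/(5·24) = 1 − 12/120 = 0.900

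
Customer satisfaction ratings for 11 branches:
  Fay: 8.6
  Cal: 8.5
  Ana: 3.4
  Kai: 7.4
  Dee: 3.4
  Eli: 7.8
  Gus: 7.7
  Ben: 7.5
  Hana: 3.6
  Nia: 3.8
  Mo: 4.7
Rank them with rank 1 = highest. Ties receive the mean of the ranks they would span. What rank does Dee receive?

Sorted (descending): 8.6, 8.5, 7.8, 7.7, 7.5, 7.4, 4.7, 3.8, 3.6, 3.4, 3.4
The 2 values of 3.4 occupy positions 10–11 → average rank (10+11)/2 = 10.5.
Dee has value 3.4 → rank 10.5.

10.5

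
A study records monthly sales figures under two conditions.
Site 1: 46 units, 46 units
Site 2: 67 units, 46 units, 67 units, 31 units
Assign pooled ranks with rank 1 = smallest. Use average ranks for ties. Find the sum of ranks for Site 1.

Sorted (ascending): 31, 46, 46, 46, 67, 67
The 3 values of 46 occupy positions 2–4 → average rank 3.
The 2 values of 67 occupy positions 5–6 → average rank (5+6)/2 = 5.5.
Site 1 values → pooled ranks: 46→3, 46→3
Rank sum = 3 + 3 = 6

6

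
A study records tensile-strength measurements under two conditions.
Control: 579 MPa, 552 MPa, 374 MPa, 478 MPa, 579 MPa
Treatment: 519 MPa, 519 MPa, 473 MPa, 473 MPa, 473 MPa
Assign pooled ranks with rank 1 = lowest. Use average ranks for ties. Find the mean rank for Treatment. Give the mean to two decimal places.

Sorted (ascending): 374, 473, 473, 473, 478, 519, 519, 552, 579, 579
The 3 values of 473 occupy positions 2–4 → average rank 3.
The 2 values of 519 occupy positions 6–7 → average rank (6+7)/2 = 6.5.
The 2 values of 579 occupy positions 9–10 → average rank (9+10)/2 = 9.5.
Treatment values → pooled ranks: 519→6.5, 519→6.5, 473→3, 473→3, 473→3
Mean rank = (6.5 + 6.5 + 3 + 3 + 3) / 5 = 4.40

4.40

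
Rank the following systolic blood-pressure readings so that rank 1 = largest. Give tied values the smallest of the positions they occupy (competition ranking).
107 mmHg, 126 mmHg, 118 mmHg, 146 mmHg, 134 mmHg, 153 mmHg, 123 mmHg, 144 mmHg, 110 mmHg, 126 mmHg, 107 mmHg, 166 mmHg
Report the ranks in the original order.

Sorted (descending): 166, 153, 146, 144, 134, 126, 126, 123, 118, 110, 107, 107
The 2 values of 126 occupy positions 6–7 → each gets rank 6.
The 2 values of 107 occupy positions 11–12 → each gets rank 11.

11, 6, 9, 3, 5, 2, 8, 4, 10, 6, 11, 1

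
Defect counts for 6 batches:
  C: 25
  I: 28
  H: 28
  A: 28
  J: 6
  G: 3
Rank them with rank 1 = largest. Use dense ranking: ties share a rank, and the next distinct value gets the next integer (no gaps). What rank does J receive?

3

Sorted (descending): 28, 28, 28, 25, 6, 3
The 3 values of 28 share dense rank 1.
Remaining distinct values take the next consecutive integers.
J has value 6 → rank 3.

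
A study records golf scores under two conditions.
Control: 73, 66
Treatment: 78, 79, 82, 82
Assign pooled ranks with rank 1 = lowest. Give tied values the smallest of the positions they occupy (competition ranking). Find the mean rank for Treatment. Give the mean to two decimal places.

Sorted (ascending): 66, 73, 78, 79, 82, 82
The 2 values of 82 occupy positions 5–6 → each gets rank 5.
Treatment values → pooled ranks: 78→3, 79→4, 82→5, 82→5
Mean rank = (3 + 4 + 5 + 5) / 4 = 4.25

4.25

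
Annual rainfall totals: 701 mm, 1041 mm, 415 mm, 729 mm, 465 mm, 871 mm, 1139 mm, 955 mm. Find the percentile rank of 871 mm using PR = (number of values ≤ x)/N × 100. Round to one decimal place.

N = 8.
Strictly below 871: 4. Equal to 871: 1.
PR = 5/8 × 100 = 62.5

62.5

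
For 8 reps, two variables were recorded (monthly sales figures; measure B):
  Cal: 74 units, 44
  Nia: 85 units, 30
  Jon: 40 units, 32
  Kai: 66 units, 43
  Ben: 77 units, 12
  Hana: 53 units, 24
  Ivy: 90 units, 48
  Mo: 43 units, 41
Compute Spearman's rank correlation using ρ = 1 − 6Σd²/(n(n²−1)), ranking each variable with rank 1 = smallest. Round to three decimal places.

0.190

Ranks of variable 1: 5, 7, 1, 4, 6, 3, 8, 2
Ranks of variable 2: 7, 3, 4, 6, 1, 2, 8, 5
d = r₁ − r₂: -2, 4, -3, -2, 5, 1, 0, -3
d²: 4, 16, 9, 4, 25, 1, 0, 9; Σd² = 68
ρ = 1 − 6·68/(8·63) = 1 − 408/504 = 0.190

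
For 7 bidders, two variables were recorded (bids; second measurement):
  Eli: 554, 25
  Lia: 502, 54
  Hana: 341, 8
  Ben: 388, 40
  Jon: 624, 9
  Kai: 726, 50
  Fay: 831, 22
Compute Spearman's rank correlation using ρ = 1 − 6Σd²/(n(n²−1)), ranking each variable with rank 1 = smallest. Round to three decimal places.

0.107

Ranks of variable 1: 4, 3, 1, 2, 5, 6, 7
Ranks of variable 2: 4, 7, 1, 5, 2, 6, 3
d = r₁ − r₂: 0, -4, 0, -3, 3, 0, 4
d²: 0, 16, 0, 9, 9, 0, 16; Σd² = 50
ρ = 1 − 6·50/(7·48) = 1 − 300/336 = 0.107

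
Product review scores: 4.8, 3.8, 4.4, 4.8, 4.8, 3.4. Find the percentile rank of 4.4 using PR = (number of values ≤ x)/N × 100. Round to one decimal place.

N = 6.
Strictly below 4.4: 2. Equal to 4.4: 1.
PR = 3/6 × 100 = 50.0

50.0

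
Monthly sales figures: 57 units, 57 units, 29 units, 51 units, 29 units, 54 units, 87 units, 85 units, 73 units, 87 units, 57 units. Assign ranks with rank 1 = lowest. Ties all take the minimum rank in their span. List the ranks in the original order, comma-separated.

5, 5, 1, 3, 1, 4, 10, 9, 8, 10, 5

Sorted (ascending): 29, 29, 51, 54, 57, 57, 57, 73, 85, 87, 87
The 2 values of 29 occupy positions 1–2 → each gets rank 1.
The 3 values of 57 occupy positions 5–7 → each gets rank 5.
The 2 values of 87 occupy positions 10–11 → each gets rank 10.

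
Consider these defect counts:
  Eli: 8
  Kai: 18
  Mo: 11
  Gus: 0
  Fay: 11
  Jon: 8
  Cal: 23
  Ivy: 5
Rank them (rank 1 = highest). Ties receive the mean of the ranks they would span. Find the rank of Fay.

3.5

Sorted (descending): 23, 18, 11, 11, 8, 8, 5, 0
The 2 values of 11 occupy positions 3–4 → average rank (3+4)/2 = 3.5.
The 2 values of 8 occupy positions 5–6 → average rank (5+6)/2 = 5.5.
Fay has value 11 → rank 3.5.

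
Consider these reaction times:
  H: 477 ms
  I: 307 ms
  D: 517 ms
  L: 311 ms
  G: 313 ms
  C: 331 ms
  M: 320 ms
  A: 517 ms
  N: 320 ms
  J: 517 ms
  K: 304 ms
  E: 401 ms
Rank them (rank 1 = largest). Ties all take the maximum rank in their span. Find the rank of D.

3

Sorted (descending): 517, 517, 517, 477, 401, 331, 320, 320, 313, 311, 307, 304
The 3 values of 517 occupy positions 1–3 → each gets rank 3.
The 2 values of 320 occupy positions 7–8 → each gets rank 8.
D has value 517 ms → rank 3.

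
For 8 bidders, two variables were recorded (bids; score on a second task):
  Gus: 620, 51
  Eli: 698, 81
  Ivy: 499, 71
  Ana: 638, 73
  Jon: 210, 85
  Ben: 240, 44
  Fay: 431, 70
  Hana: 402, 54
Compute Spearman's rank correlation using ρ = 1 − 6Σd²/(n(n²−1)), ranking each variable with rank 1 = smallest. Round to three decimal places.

0.190

Ranks of variable 1: 6, 8, 5, 7, 1, 2, 4, 3
Ranks of variable 2: 2, 7, 5, 6, 8, 1, 4, 3
d = r₁ − r₂: 4, 1, 0, 1, -7, 1, 0, 0
d²: 16, 1, 0, 1, 49, 1, 0, 0; Σd² = 68
ρ = 1 − 6·68/(8·63) = 1 − 408/504 = 0.190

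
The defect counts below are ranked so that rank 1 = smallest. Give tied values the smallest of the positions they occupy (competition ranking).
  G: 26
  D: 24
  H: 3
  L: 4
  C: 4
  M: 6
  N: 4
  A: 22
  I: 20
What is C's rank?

2

Sorted (ascending): 3, 4, 4, 4, 6, 20, 22, 24, 26
The 3 values of 4 occupy positions 2–4 → each gets rank 2.
C has value 4 → rank 2.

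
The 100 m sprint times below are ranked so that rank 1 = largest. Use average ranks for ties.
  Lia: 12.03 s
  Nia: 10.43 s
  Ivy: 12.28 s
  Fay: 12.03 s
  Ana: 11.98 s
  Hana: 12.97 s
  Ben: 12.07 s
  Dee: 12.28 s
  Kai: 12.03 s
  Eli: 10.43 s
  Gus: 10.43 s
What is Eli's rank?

10

Sorted (descending): 12.97, 12.28, 12.28, 12.07, 12.03, 12.03, 12.03, 11.98, 10.43, 10.43, 10.43
The 2 values of 12.28 occupy positions 2–3 → average rank (2+3)/2 = 2.5.
The 3 values of 12.03 occupy positions 5–7 → average rank 6.
The 3 values of 10.43 occupy positions 9–11 → average rank 10.
Eli has value 10.43 s → rank 10.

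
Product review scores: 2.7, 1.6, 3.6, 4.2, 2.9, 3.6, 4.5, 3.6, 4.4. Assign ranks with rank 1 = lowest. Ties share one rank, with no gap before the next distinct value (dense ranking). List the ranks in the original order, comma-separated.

Sorted (ascending): 1.6, 2.7, 2.9, 3.6, 3.6, 3.6, 4.2, 4.4, 4.5
The 3 values of 3.6 share dense rank 4.
Remaining distinct values take the next consecutive integers.

2, 1, 4, 5, 3, 4, 7, 4, 6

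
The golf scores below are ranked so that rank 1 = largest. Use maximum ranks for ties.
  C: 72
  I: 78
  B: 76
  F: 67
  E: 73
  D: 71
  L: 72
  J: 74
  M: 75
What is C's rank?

7

Sorted (descending): 78, 76, 75, 74, 73, 72, 72, 71, 67
The 2 values of 72 occupy positions 6–7 → each gets rank 7.
C has value 72 → rank 7.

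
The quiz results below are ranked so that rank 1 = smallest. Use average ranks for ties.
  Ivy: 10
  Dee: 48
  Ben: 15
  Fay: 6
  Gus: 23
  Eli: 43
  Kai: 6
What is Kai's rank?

Sorted (ascending): 6, 6, 10, 15, 23, 43, 48
The 2 values of 6 occupy positions 1–2 → average rank (1+2)/2 = 1.5.
Kai has value 6 → rank 1.5.

1.5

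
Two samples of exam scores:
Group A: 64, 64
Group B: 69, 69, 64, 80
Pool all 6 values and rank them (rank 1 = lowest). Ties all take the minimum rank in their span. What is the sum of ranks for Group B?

Sorted (ascending): 64, 64, 64, 69, 69, 80
The 3 values of 64 occupy positions 1–3 → each gets rank 1.
The 2 values of 69 occupy positions 4–5 → each gets rank 4.
Group B values → pooled ranks: 69→4, 69→4, 64→1, 80→6
Rank sum = 4 + 4 + 1 + 6 = 15

15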